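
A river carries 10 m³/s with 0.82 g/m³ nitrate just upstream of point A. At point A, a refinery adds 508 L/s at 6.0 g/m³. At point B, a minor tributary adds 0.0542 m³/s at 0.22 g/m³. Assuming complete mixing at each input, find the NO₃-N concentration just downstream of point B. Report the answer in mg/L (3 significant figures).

508 L/s = 0.508 m³/s.
After input A: C = (10·0.82 + 0.508·6) / 10.51 = 1.07 mg/L.
After input B: C = (10.51·1.07 + 0.0542·0.22) / 10.56 = 1.066 mg/L.

1.07 mg/L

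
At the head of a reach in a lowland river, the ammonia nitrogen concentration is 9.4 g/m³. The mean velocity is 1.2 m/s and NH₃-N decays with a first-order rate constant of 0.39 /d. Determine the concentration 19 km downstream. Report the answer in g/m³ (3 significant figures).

8.75 g/m³

Travel time t = 19 km / 1.2 m/s = 1.9e+04/1.2 = 1.583e+04 s = 0.1833 d.
First-order decay: C = 9.4·exp(−0.39·0.1833) = 9.4·0.931 = 8.752 g/m³.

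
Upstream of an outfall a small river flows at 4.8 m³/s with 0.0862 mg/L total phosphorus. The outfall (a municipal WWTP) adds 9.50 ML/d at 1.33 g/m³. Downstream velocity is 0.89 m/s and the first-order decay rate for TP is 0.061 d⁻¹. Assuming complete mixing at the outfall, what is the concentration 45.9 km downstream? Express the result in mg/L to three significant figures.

9.50 ML/d = 0.11 m³/s.
After complete mixing, C₀ = (0.11·1.33 + 4.8·0.0862) / 4.91 = 0.1141 mg/L.
Travel time t = 4.59e+04 m / 0.89 m/s = 5.157e+04 s = 0.5969 d.
C = 0.1141·exp(−0.061·0.5969) = 0.1141·0.9642 = 0.11 mg/L.

0.110 mg/L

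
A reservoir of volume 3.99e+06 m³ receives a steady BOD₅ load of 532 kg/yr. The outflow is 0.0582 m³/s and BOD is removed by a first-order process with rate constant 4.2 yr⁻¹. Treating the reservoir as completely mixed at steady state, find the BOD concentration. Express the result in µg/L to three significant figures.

28.6 µg/L

Outflow Q = 0.0582 m³/s × 3.156e+07 s/yr = 1.837e+06 m³/yr.
Steady-state CSTR mass balance: W = Q·C + k·V·C, so C = W/(Q + kV).
Q + kV = 1.837e+06 + 4.2·3.99e+06 = 1.859e+07 m³/yr.
C = 532/1.859e+07 = 2.861e-05 kg/m³ = 0.02861 mg/L = 28.61 µg/L.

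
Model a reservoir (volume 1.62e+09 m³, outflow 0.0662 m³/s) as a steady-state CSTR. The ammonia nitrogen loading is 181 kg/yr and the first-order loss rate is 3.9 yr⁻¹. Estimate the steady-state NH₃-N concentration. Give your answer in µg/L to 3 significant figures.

0.0286 µg/L

Outflow Q = 0.0662 m³/s × 3.156e+07 s/yr = 2.089e+06 m³/yr.
Steady-state CSTR mass balance: W = Q·C + k·V·C, so C = W/(Q + kV).
Q + kV = 2.089e+06 + 3.9·1.62e+09 = 6.32e+09 m³/yr.
C = 181/6.32e+09 = 2.864e-08 kg/m³ = 2.864e-05 mg/L = 0.02864 µg/L.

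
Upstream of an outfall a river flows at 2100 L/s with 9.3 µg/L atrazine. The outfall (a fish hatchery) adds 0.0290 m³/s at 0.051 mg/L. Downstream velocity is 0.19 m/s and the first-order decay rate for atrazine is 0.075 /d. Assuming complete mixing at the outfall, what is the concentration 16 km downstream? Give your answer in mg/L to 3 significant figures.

2100 L/s = 2.1 m³/s.
9.3 µg/L = 0.0093 mg/L.
After complete mixing, C₀ = (0.029·0.051 + 2.1·0.0093) / 2.129 = 0.009868 mg/L.
Travel time t = 1.6e+04 m / 0.19 m/s = 8.421e+04 s = 0.9747 d.
C = 0.009868·exp(−0.075·0.9747) = 0.009868·0.9295 = 0.009172 mg/L.

0.00917 mg/L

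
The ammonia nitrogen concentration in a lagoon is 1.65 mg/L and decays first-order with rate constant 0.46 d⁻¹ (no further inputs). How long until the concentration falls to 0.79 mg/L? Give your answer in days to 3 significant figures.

t = ln(C₀/C)/k = ln(1.65/0.79)/0.46 = 0.7365/0.46 = 1.601 d.

1.60 d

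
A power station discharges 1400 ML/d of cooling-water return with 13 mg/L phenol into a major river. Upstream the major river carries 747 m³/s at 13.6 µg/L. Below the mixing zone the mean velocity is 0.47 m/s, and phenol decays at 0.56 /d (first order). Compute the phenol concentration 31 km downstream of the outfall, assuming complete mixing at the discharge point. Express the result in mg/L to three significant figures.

0.189 mg/L

1400 ML/d = 16.2 m³/s.
13.6 µg/L = 0.0136 mg/L.
After complete mixing, C₀ = (16.2·13 + 747·0.0136) / 763.2 = 0.2893 mg/L.
Travel time t = 3.1e+04 m / 0.47 m/s = 6.596e+04 s = 0.7634 d.
C = 0.2893·exp(−0.56·0.7634) = 0.2893·0.6521 = 0.1887 mg/L.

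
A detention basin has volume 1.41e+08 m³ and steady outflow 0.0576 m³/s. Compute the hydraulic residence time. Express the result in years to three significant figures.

Q = 0.0576 m³/s × 3.156e+07 s/yr = 1.818e+06 m³/yr.
Hydraulic residence time τ = V/Q = 1.41e+08/1.818e+06 = 77.57 yr.

77.6 yr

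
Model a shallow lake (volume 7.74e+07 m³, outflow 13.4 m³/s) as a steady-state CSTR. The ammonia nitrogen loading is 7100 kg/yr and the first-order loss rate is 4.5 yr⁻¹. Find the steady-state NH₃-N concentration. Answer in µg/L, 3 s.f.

9.21 µg/L

Outflow Q = 13.4 m³/s × 3.156e+07 s/yr = 4.229e+08 m³/yr.
Steady-state CSTR mass balance: W = Q·C + k·V·C, so C = W/(Q + kV).
Q + kV = 4.229e+08 + 4.5·7.74e+07 = 7.712e+08 m³/yr.
C = 7100/7.712e+08 = 9.207e-06 kg/m³ = 0.009207 mg/L = 9.207 µg/L.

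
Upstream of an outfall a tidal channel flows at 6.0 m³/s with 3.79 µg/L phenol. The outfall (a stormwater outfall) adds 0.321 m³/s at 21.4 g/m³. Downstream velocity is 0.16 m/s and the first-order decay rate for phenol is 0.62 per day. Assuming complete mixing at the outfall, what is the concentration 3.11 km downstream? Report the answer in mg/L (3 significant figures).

3.79 µg/L = 0.00379 mg/L.
After complete mixing, C₀ = (0.321·21.4 + 6·0.00379) / 6.321 = 1.09 mg/L.
Travel time t = 3110 m / 0.16 m/s = 1.944e+04 s = 0.225 d.
C = 1.09·exp(−0.62·0.225) = 1.09·0.8698 = 0.9484 mg/L.

0.948 mg/L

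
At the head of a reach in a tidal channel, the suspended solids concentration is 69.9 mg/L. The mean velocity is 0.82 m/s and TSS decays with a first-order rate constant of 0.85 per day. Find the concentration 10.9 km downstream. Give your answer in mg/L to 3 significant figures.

Travel time t = 10.9 km / 0.82 m/s = 1.09e+04/0.82 = 1.329e+04 s = 0.1539 d.
First-order decay: C = 69.9·exp(−0.85·0.1539) = 69.9·0.8774 = 61.33 mg/L.

61.3 mg/L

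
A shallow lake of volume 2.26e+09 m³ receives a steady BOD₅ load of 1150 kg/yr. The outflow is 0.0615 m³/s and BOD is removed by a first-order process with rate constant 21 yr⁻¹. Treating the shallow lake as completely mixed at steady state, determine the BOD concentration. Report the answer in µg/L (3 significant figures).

Outflow Q = 0.0615 m³/s × 3.156e+07 s/yr = 1.941e+06 m³/yr.
Steady-state CSTR mass balance: W = Q·C + k·V·C, so C = W/(Q + kV).
Q + kV = 1.941e+06 + 21·2.26e+09 = 4.746e+10 m³/yr.
C = 1150/4.746e+10 = 2.423e-08 kg/m³ = 2.423e-05 mg/L = 0.02423 µg/L.

0.0242 µg/L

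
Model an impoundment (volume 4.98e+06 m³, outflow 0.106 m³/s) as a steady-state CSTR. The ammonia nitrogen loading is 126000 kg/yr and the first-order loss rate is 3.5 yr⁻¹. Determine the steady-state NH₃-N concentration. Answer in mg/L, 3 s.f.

6.06 mg/L

Outflow Q = 0.106 m³/s × 3.156e+07 s/yr = 3.345e+06 m³/yr.
Steady-state CSTR mass balance: W = Q·C + k·V·C, so C = W/(Q + kV).
Q + kV = 3.345e+06 + 3.5·4.98e+06 = 2.078e+07 m³/yr.
C = 126000/2.078e+07 = 0.006065 kg/m³ = 6.065 mg/L.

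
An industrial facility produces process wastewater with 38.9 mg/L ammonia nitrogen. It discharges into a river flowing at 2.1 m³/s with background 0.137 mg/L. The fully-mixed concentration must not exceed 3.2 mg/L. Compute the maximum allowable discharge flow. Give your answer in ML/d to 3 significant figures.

15.6 ML/d

Mass balance at complete mixing: C_std·(Q_w + Q_r) = Q_w·C_e + Q_r·C_b.
Rearranging, Q_w = Q_r·(C_std − C_b)/(C_e − C_std) = 2.1·(3.2 − 0.137) / (38.9 − 3.2) = 0.1802 m³/s.
= 15.57 ML/d.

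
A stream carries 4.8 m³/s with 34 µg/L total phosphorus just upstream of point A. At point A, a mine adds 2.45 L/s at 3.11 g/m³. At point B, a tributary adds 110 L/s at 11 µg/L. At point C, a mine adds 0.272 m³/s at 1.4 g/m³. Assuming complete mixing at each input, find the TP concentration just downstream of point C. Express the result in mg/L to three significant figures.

34 µg/L = 0.034 mg/L.
2.45 L/s = 0.00245 m³/s.
After input A: C = (4.8·0.034 + 0.00245·3.11) / 4.802 = 0.03557 mg/L.
110 L/s = 0.11 m³/s.
11 µg/L = 0.011 mg/L.
After input B: C = (4.802·0.03557 + 0.11·0.011) / 4.912 = 0.03502 mg/L.
After input C: C = (4.912·0.03502 + 0.272·1.4) / 5.184 = 0.1066 mg/L.

0.107 mg/L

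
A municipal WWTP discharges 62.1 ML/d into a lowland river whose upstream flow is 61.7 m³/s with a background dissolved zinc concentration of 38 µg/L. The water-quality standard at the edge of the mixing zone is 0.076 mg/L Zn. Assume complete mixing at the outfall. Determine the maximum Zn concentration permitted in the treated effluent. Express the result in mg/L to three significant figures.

62.1 ML/d = 0.7188 m³/s.
38 µg/L = 0.038 mg/L.
Mass balance: 0.076·62.42 = 0.7188·Cₑ + 61.7·0.038.
Cₑ = (4.744 − 2.345) / 0.7188 = 3.338 mg/L.

3.34 mg/L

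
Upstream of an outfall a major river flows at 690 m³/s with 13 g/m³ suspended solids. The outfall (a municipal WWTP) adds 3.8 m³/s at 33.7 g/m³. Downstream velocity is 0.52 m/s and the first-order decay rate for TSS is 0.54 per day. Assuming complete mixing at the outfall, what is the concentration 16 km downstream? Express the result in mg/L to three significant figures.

10.8 mg/L

After complete mixing, C₀ = (3.8·33.7 + 690·13) / 693.8 = 13.11 mg/L.
Travel time t = 1.6e+04 m / 0.52 m/s = 3.077e+04 s = 0.3561 d.
C = 13.11·exp(−0.54·0.3561) = 13.11·0.8251 = 10.82 mg/L.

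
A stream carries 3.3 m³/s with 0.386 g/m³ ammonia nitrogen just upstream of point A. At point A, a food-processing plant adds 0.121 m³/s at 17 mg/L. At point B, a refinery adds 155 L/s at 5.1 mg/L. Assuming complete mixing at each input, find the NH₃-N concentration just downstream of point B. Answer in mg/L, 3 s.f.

1.15 mg/L

After input A: C = (3.3·0.386 + 0.121·17) / 3.421 = 0.9736 mg/L.
155 L/s = 0.155 m³/s.
After input B: C = (3.421·0.9736 + 0.155·5.1) / 3.576 = 1.152 mg/L.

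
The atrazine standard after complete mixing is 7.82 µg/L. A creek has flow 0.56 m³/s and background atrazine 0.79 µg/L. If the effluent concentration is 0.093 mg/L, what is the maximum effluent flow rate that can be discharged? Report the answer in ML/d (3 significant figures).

0.79 µg/L = 0.00079 mg/L.
7.82 µg/L = 0.00782 mg/L.
Mass balance at complete mixing: C_std·(Q_w + Q_r) = Q_w·C_e + Q_r·C_b.
Rearranging, Q_w = Q_r·(C_std − C_b)/(C_e − C_std) = 0.56·(0.00782 − 0.00079) / (0.093 − 0.00782) = 0.04622 m³/s.
= 3.993 ML/d.

3.99 ML/d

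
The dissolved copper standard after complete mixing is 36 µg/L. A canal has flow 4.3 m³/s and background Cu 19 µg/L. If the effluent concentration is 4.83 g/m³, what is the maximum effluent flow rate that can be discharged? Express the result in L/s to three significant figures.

19 µg/L = 0.019 mg/L.
36 µg/L = 0.036 mg/L.
Mass balance at complete mixing: C_std·(Q_w + Q_r) = Q_w·C_e + Q_r·C_b.
Rearranging, Q_w = Q_r·(C_std − C_b)/(C_e − C_std) = 4.3·(0.036 − 0.019) / (4.83 − 0.036) = 0.01525 m³/s.
= 15.25 L/s.

15.2 L/s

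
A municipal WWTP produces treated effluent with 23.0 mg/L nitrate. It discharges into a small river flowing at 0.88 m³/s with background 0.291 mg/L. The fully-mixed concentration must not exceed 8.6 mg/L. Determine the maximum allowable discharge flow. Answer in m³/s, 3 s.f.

0.508 m³/s

Mass balance at complete mixing: C_std·(Q_w + Q_r) = Q_w·C_e + Q_r·C_b.
Rearranging, Q_w = Q_r·(C_std − C_b)/(C_e − C_std) = 0.88·(8.6 − 0.291) / (23 − 8.6) = 0.5078 m³/s.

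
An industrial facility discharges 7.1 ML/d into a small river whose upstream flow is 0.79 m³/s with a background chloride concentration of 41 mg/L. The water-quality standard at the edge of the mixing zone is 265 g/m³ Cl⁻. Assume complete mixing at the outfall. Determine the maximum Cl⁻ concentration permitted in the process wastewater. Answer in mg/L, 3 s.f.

7.1 ML/d = 0.08218 m³/s.
Mass balance: 265·0.8722 = 0.08218·Cₑ + 0.79·41.
Cₑ = (231.1 − 32.39) / 0.08218 = 2418 mg/L.

2420 mg/L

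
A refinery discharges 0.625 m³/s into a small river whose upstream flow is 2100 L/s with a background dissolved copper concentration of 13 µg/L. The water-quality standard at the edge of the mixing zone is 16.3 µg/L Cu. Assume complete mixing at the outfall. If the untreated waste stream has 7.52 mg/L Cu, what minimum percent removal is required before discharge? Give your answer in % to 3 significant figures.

2100 L/s = 2.1 m³/s.
13 µg/L = 0.013 mg/L.
16.3 µg/L = 0.0163 mg/L.
Mass balance: 0.0163·2.725 = 0.625·Cₑ + 2.1·0.013.
Cₑ = (0.04442 − 0.0273) / 0.625 = 0.02739 mg/L.
Required removal = 1 − 0.02739/7.52 = 99.64 %.

99.6 %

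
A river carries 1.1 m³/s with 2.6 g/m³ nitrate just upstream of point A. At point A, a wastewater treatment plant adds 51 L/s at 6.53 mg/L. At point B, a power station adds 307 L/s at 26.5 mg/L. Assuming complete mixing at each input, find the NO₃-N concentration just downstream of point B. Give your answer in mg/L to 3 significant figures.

51 L/s = 0.051 m³/s.
After input A: C = (1.1·2.6 + 0.051·6.53) / 1.151 = 2.774 mg/L.
307 L/s = 0.307 m³/s.
After input B: C = (1.151·2.774 + 0.307·26.5) / 1.458 = 7.77 mg/L.

7.77 mg/L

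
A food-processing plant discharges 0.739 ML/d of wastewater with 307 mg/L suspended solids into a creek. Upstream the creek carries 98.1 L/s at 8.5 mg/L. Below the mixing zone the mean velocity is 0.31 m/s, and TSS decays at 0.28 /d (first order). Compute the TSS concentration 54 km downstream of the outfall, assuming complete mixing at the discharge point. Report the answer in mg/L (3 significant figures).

0.739 ML/d = 0.008553 m³/s.
98.1 L/s = 0.0981 m³/s.
After complete mixing, C₀ = (0.008553·307 + 0.0981·8.5) / 0.1067 = 32.44 mg/L.
Travel time t = 5.4e+04 m / 0.31 m/s = 1.742e+05 s = 2.016 d.
C = 32.44·exp(−0.28·2.016) = 32.44·0.5686 = 18.45 mg/L.

18.4 mg/L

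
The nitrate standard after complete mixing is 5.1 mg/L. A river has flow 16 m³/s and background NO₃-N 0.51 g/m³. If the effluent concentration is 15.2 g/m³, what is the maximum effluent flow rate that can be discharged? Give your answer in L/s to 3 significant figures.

Mass balance at complete mixing: C_std·(Q_w + Q_r) = Q_w·C_e + Q_r·C_b.
Rearranging, Q_w = Q_r·(C_std − C_b)/(C_e − C_std) = 16·(5.1 − 0.51) / (15.2 − 5.1) = 7.271 m³/s.
= 7271 L/s.

7270 L/s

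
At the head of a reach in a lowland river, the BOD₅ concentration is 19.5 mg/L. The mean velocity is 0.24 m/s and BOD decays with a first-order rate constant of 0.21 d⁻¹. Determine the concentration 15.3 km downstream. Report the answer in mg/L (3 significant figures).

Travel time t = 15.3 km / 0.24 m/s = 1.53e+04/0.24 = 6.375e+04 s = 0.7378 d.
First-order decay: C = 19.5·exp(−0.21·0.7378) = 19.5·0.8565 = 16.7 mg/L.

16.7 mg/L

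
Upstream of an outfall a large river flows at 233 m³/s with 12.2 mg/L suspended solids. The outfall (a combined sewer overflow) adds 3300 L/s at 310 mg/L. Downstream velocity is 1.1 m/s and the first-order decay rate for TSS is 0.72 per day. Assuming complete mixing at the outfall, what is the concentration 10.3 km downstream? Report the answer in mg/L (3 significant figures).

3300 L/s = 3.3 m³/s.
After complete mixing, C₀ = (3.3·310 + 233·12.2) / 236.3 = 16.36 mg/L.
Travel time t = 1.03e+04 m / 1.1 m/s = 9364 s = 0.1084 d.
C = 16.36·exp(−0.72·0.1084) = 16.36·0.9249 = 15.13 mg/L.

15.1 mg/L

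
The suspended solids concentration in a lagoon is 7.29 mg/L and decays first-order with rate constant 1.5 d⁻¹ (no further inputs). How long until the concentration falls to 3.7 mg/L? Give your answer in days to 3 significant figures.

0.452 d

t = ln(C₀/C)/k = ln(7.29/3.7)/1.5 = 0.6782/1.5 = 0.4521 d.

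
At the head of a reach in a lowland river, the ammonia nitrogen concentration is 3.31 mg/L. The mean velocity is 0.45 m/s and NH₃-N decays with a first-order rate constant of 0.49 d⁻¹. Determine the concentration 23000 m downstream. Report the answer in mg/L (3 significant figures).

Travel time t = 23000 m / 0.45 m/s = 2.3e+04/0.45 = 5.111e+04 s = 0.5916 d.
First-order decay: C = 3.31·exp(−0.49·0.5916) = 3.31·0.7484 = 2.477 mg/L.

2.48 mg/L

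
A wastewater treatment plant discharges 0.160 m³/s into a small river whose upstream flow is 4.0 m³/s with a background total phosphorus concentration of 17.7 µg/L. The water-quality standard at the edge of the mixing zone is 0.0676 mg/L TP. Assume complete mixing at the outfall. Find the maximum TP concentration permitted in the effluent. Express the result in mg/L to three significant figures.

1.32 mg/L

17.7 µg/L = 0.0177 mg/L.
Mass balance: 0.0676·4.16 = 0.16·Cₑ + 4·0.0177.
Cₑ = (0.2812 − 0.0708) / 0.16 = 1.315 mg/L.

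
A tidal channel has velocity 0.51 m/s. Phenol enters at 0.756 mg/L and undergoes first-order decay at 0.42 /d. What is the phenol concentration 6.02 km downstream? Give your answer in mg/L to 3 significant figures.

0.714 mg/L

Travel time t = 6.02 km / 0.51 m/s = 6020/0.51 = 1.18e+04 s = 0.1366 d.
First-order decay: C = 0.756·exp(−0.42·0.1366) = 0.756·0.9442 = 0.7138 mg/L.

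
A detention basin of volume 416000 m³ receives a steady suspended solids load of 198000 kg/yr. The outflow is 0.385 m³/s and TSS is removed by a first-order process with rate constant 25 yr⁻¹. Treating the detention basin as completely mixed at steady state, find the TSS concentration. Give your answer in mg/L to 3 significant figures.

8.78 mg/L

Outflow Q = 0.385 m³/s × 3.156e+07 s/yr = 1.215e+07 m³/yr.
Steady-state CSTR mass balance: W = Q·C + k·V·C, so C = W/(Q + kV).
Q + kV = 1.215e+07 + 25·416000 = 2.255e+07 m³/yr.
C = 198000/2.255e+07 = 0.008781 kg/m³ = 8.781 mg/L.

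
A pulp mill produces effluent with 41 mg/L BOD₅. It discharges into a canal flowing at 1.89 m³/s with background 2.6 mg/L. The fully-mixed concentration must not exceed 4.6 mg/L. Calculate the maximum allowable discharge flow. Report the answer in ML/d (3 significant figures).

8.97 ML/d

Mass balance at complete mixing: C_std·(Q_w + Q_r) = Q_w·C_e + Q_r·C_b.
Rearranging, Q_w = Q_r·(C_std − C_b)/(C_e − C_std) = 1.89·(4.6 − 2.6) / (41 − 4.6) = 0.1038 m³/s.
= 8.972 ML/d.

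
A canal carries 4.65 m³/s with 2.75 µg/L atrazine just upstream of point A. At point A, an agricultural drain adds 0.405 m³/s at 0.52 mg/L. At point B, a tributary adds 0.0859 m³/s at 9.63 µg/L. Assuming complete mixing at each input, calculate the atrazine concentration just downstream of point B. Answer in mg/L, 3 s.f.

0.0436 mg/L

2.75 µg/L = 0.00275 mg/L.
After input A: C = (4.65·0.00275 + 0.405·0.52) / 5.055 = 0.04419 mg/L.
9.63 µg/L = 0.00963 mg/L.
After input B: C = (5.055·0.04419 + 0.0859·0.00963) / 5.141 = 0.04361 mg/L.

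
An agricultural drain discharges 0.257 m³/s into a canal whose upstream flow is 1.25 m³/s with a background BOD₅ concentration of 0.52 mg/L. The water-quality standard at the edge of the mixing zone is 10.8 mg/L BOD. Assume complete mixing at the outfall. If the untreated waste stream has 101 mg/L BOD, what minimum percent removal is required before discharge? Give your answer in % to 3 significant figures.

Mass balance: 10.8·1.507 = 0.257·Cₑ + 1.25·0.52.
Cₑ = (16.28 − 0.65) / 0.257 = 60.8 mg/L.
Required removal = 1 − 60.8/101 = 39.8 %.

39.8 %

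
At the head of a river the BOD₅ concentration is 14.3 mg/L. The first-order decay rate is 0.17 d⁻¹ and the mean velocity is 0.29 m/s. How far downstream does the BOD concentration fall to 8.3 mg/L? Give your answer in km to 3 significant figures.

From C = C₀·e^(−kt), t = ln(C₀/C)/k = ln(14.3/8.3)/0.17 = 0.544/0.17 = 3.2 d.
Distance = v·t = 0.29 m/s × 2.765e+05 s = 8.018e+04 m = 80.18 km.

80.2 km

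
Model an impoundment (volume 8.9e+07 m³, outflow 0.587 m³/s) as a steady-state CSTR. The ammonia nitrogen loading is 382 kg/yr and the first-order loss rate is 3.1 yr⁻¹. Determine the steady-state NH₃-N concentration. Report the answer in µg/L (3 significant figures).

1.30 µg/L

Outflow Q = 0.587 m³/s × 3.156e+07 s/yr = 1.852e+07 m³/yr.
Steady-state CSTR mass balance: W = Q·C + k·V·C, so C = W/(Q + kV).
Q + kV = 1.852e+07 + 3.1·8.9e+07 = 2.944e+08 m³/yr.
C = 382/2.944e+08 = 1.297e-06 kg/m³ = 0.001297 mg/L = 1.297 µg/L.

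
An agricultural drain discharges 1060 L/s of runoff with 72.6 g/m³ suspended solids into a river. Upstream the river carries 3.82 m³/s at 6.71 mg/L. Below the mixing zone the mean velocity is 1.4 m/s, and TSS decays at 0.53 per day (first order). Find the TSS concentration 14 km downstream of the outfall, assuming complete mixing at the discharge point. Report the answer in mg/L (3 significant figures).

19.8 mg/L

1060 L/s = 1.06 m³/s.
After complete mixing, C₀ = (1.06·72.6 + 3.82·6.71) / 4.88 = 21.02 mg/L.
Travel time t = 1.4e+04 m / 1.4 m/s = 1e+04 s = 0.1157 d.
C = 21.02·exp(−0.53·0.1157) = 21.02·0.9405 = 19.77 mg/L.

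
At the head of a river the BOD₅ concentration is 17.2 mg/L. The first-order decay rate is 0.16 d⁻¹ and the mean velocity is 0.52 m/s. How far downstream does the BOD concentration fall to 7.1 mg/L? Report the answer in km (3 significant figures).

From C = C₀·e^(−kt), t = ln(C₀/C)/k = ln(17.2/7.1)/0.16 = 0.8848/0.16 = 5.53 d.
Distance = v·t = 0.52 m/s × 4.778e+05 s = 2.485e+05 m = 248.5 km.

248 km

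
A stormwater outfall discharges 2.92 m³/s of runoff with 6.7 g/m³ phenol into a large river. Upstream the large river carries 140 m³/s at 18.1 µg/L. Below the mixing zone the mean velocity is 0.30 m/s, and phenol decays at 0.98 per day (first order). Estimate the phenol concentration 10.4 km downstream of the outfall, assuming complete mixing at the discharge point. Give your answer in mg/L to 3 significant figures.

18.1 µg/L = 0.0181 mg/L.
After complete mixing, C₀ = (2.92·6.7 + 140·0.0181) / 142.9 = 0.1546 mg/L.
Travel time t = 1.04e+04 m / 0.30 m/s = 3.467e+04 s = 0.4012 d.
C = 0.1546·exp(−0.98·0.4012) = 0.1546·0.6749 = 0.1043 mg/L.

0.104 mg/L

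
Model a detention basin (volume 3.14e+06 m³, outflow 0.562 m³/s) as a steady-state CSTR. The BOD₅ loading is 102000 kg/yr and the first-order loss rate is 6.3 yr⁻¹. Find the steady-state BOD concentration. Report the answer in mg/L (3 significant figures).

Outflow Q = 0.562 m³/s × 3.156e+07 s/yr = 1.774e+07 m³/yr.
Steady-state CSTR mass balance: W = Q·C + k·V·C, so C = W/(Q + kV).
Q + kV = 1.774e+07 + 6.3·3.14e+06 = 3.752e+07 m³/yr.
C = 102000/3.752e+07 = 0.002719 kg/m³ = 2.719 mg/L.

2.72 mg/L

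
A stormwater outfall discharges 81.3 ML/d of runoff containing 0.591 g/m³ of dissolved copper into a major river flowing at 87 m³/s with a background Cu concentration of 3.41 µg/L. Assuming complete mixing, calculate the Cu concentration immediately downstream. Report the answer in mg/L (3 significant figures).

0.00970 mg/L

81.3 ML/d = 0.941 m³/s.
3.41 µg/L = 0.00341 mg/L.
Flow-weighted mixing gives C = (0.941·0.591 + 87·0.00341) / (0.941 + 87) = 0.8528/87.94 = 0.009697 mg/L.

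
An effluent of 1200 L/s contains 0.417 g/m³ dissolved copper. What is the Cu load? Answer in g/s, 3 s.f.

0.500 g/s

1200 L/s = 1.2 m³/s.
Mass flux = Q·C = 1.2 m³/s × 0.417 g/m³ = 0.5004 g/s.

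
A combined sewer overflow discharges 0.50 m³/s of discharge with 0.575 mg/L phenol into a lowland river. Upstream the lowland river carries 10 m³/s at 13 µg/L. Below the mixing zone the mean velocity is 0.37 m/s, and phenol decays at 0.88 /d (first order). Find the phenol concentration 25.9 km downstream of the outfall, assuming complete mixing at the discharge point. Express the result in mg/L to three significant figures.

13 µg/L = 0.013 mg/L.
After complete mixing, C₀ = (0.5·0.575 + 10·0.013) / 10.5 = 0.03976 mg/L.
Travel time t = 2.59e+04 m / 0.37 m/s = 7e+04 s = 0.8102 d.
C = 0.03976·exp(−0.88·0.8102) = 0.03976·0.4902 = 0.01949 mg/L.

0.0195 mg/L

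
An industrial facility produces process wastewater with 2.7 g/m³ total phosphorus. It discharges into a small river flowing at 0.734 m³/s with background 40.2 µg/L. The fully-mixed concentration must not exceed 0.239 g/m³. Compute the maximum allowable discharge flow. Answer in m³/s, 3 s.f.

40.2 µg/L = 0.0402 mg/L.
Mass balance at complete mixing: C_std·(Q_w + Q_r) = Q_w·C_e + Q_r·C_b.
Rearranging, Q_w = Q_r·(C_std − C_b)/(C_e − C_std) = 0.734·(0.239 − 0.0402) / (2.7 − 0.239) = 0.05929 m³/s.

0.0593 m³/s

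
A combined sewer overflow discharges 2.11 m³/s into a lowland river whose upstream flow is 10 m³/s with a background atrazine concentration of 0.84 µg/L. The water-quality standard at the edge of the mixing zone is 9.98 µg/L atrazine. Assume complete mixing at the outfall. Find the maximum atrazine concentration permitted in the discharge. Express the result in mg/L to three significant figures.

0.84 µg/L = 0.00084 mg/L.
9.98 µg/L = 0.00998 mg/L.
Mass balance: 0.00998·12.11 = 2.11·Cₑ + 10·0.00084.
Cₑ = (0.1209 − 0.0084) / 2.11 = 0.0533 mg/L.

0.0533 mg/L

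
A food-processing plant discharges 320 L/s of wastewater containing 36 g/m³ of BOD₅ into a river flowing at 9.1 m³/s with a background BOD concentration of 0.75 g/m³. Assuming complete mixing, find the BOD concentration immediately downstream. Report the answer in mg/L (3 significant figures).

320 L/s = 0.32 m³/s.
Flow-weighted mixing gives C = (0.32·36 + 9.1·0.75) / (0.32 + 9.1) = 18.34/9.42 = 1.947 mg/L.

1.95 mg/L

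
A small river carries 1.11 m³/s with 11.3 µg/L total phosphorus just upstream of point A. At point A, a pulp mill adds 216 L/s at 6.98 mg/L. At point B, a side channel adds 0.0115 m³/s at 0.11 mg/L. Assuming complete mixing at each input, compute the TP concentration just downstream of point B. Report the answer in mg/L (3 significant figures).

11.3 µg/L = 0.0113 mg/L.
216 L/s = 0.216 m³/s.
After input A: C = (1.11·0.0113 + 0.216·6.98) / 1.326 = 1.146 mg/L.
After input B: C = (1.326·1.146 + 0.0115·0.11) / 1.338 = 1.138 mg/L.

1.14 mg/L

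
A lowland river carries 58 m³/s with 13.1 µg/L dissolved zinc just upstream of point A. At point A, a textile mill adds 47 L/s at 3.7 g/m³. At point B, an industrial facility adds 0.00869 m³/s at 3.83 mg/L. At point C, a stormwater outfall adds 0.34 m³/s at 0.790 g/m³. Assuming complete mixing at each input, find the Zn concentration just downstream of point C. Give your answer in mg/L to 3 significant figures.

0.0212 mg/L

13.1 µg/L = 0.0131 mg/L.
47 L/s = 0.047 m³/s.
After input A: C = (58·0.0131 + 0.047·3.7) / 58.05 = 0.01609 mg/L.
After input B: C = (58.05·0.01609 + 0.00869·3.83) / 58.06 = 0.01666 mg/L.
After input C: C = (58.06·0.01666 + 0.34·0.79) / 58.4 = 0.02116 mg/L.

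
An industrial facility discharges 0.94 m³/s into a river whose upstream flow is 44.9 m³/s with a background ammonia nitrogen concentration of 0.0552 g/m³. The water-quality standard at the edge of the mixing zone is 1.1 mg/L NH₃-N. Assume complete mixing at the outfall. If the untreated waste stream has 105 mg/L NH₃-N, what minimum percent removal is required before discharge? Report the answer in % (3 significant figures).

Mass balance: 1.1·45.84 = 0.94·Cₑ + 44.9·0.0552.
Cₑ = (50.42 − 2.478) / 0.94 = 51.01 mg/L.
Required removal = 1 − 51.01/105 = 51.42 %.

51.4 %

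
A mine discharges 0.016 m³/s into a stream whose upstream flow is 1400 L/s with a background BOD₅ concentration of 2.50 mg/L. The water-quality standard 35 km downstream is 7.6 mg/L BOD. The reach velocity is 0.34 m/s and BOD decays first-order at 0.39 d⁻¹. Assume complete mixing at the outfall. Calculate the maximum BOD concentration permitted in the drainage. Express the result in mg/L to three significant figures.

852 mg/L

1400 L/s = 1.4 m³/s.
Travel time to the compliance point: t = 3.5e+04/0.34 = 1.029e+05 s = 1.191 d; decay factor exp(−0.39·1.191) = 0.6283.
So the concentration just after mixing may be at most 7.6/0.6283 = 12.1 mg/L.
Mass balance: 12.1·1.416 = 0.016·Cₑ + 1.4·2.5.
Cₑ = (17.13 − 3.5) / 0.016 = 851.7 mg/L.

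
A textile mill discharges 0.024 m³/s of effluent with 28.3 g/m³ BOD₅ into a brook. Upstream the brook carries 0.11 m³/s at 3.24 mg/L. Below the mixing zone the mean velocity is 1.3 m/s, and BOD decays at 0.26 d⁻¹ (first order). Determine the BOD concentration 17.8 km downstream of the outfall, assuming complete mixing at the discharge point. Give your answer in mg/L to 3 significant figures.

After complete mixing, C₀ = (0.024·28.3 + 0.11·3.24) / 0.134 = 7.728 mg/L.
Travel time t = 1.78e+04 m / 1.3 m/s = 1.369e+04 s = 0.1585 d.
C = 7.728·exp(−0.26·0.1585) = 7.728·0.9596 = 7.416 mg/L.

7.42 mg/L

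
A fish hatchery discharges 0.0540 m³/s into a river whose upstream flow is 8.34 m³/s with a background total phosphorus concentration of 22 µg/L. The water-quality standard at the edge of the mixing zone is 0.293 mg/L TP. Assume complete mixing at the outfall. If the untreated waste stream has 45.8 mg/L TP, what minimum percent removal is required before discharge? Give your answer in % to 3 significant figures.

7.98 %

22 µg/L = 0.022 mg/L.
Mass balance: 0.293·8.394 = 0.054·Cₑ + 8.34·0.022.
Cₑ = (2.459 − 0.1835) / 0.054 = 42.15 mg/L.
Required removal = 1 − 42.15/45.8 = 7.975 %.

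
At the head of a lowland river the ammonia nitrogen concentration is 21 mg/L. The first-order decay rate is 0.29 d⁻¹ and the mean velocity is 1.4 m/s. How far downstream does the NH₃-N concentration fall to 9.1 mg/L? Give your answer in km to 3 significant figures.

From C = C₀·e^(−kt), t = ln(C₀/C)/k = ln(21/9.1)/0.29 = 0.8362/0.29 = 2.884 d.
Distance = v·t = 1.4 m/s × 2.491e+05 s = 3.488e+05 m = 348.8 km.

349 km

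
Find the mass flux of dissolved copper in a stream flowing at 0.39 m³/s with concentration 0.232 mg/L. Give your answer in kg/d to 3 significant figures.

Mass flux = Q·C = 0.39 m³/s × 0.232 g/m³ = 0.09048 g/s.
= 0.09048 g/s × 86.4 = 7.817 kg/d.

7.82 kg/d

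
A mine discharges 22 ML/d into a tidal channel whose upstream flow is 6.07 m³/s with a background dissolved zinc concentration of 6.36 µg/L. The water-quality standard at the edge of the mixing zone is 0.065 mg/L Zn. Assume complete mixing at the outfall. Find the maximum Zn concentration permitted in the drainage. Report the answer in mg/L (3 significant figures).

22 ML/d = 0.2546 m³/s.
6.36 µg/L = 0.00636 mg/L.
Mass balance: 0.065·6.325 = 0.2546·Cₑ + 6.07·0.00636.
Cₑ = (0.4111 − 0.03861) / 0.2546 = 1.463 mg/L.

1.46 mg/L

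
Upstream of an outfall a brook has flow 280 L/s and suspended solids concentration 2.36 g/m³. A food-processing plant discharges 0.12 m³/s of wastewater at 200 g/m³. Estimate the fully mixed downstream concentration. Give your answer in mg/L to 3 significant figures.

280 L/s = 0.28 m³/s.
Flow-weighted mixing gives C = (0.12·200 + 0.28·2.36) / (0.12 + 0.28) = 24.66/0.4 = 61.65 mg/L.

61.7 mg/L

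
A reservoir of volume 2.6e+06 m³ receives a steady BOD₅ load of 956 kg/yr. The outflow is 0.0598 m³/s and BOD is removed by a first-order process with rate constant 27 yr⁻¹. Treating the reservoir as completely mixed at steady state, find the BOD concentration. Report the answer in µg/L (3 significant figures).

Outflow Q = 0.0598 m³/s × 3.156e+07 s/yr = 1.887e+06 m³/yr.
Steady-state CSTR mass balance: W = Q·C + k·V·C, so C = W/(Q + kV).
Q + kV = 1.887e+06 + 27·2.6e+06 = 7.209e+07 m³/yr.
C = 956/7.209e+07 = 1.326e-05 kg/m³ = 0.01326 mg/L = 13.26 µg/L.

13.3 µg/L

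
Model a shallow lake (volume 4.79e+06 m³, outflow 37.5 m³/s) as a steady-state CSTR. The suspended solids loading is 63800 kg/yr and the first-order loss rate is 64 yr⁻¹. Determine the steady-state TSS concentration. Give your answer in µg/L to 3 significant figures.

42.8 µg/L

Outflow Q = 37.5 m³/s × 3.156e+07 s/yr = 1.183e+09 m³/yr.
Steady-state CSTR mass balance: W = Q·C + k·V·C, so C = W/(Q + kV).
Q + kV = 1.183e+09 + 64·4.79e+06 = 1.49e+09 m³/yr.
C = 63800/1.49e+09 = 4.282e-05 kg/m³ = 0.04282 mg/L = 42.82 µg/L.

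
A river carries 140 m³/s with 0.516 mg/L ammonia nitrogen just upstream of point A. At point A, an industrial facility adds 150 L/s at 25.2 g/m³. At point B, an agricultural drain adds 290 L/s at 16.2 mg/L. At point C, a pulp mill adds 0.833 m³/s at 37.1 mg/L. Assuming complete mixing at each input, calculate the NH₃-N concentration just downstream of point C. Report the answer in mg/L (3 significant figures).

150 L/s = 0.15 m³/s.
After input A: C = (140·0.516 + 0.15·25.2) / 140.2 = 0.5424 mg/L.
290 L/s = 0.29 m³/s.
After input B: C = (140.2·0.5424 + 0.29·16.2) / 140.4 = 0.5748 mg/L.
After input C: C = (140.4·0.5748 + 0.833·37.1) / 141.3 = 0.7901 mg/L.

0.790 mg/L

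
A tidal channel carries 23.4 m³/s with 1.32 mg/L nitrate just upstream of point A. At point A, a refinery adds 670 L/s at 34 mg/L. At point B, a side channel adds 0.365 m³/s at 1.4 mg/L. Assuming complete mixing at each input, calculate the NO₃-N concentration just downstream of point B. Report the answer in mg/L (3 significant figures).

2.22 mg/L

670 L/s = 0.67 m³/s.
After input A: C = (23.4·1.32 + 0.67·34) / 24.07 = 2.23 mg/L.
After input B: C = (24.07·2.23 + 0.365·1.4) / 24.43 = 2.217 mg/L.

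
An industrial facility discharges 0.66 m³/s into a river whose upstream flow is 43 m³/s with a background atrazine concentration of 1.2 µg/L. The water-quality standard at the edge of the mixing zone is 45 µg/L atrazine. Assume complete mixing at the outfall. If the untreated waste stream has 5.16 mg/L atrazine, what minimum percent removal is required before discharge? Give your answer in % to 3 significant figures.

1.2 µg/L = 0.0012 mg/L.
45 µg/L = 0.045 mg/L.
Mass balance: 0.045·43.66 = 0.66·Cₑ + 43·0.0012.
Cₑ = (1.965 − 0.0516) / 0.66 = 2.899 mg/L.
Required removal = 1 − 2.899/5.16 = 43.82 %.

43.8 %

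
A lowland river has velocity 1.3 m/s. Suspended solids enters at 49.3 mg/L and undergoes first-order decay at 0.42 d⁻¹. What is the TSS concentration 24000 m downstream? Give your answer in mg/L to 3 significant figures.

Travel time t = 24000 m / 1.3 m/s = 2.4e+04/1.3 = 1.846e+04 s = 0.2137 d.
First-order decay: C = 49.3·exp(−0.42·0.2137) = 49.3·0.9142 = 45.07 mg/L.

45.1 mg/L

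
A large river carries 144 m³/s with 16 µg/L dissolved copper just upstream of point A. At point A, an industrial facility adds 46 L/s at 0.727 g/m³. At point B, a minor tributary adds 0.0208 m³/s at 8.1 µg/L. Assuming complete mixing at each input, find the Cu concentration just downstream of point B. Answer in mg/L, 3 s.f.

16 µg/L = 0.016 mg/L.
46 L/s = 0.046 m³/s.
After input A: C = (144·0.016 + 0.046·0.727) / 144 = 0.01623 mg/L.
8.1 µg/L = 0.0081 mg/L.
After input B: C = (144·0.01623 + 0.0208·0.0081) / 144.1 = 0.01623 mg/L.

0.0162 mg/L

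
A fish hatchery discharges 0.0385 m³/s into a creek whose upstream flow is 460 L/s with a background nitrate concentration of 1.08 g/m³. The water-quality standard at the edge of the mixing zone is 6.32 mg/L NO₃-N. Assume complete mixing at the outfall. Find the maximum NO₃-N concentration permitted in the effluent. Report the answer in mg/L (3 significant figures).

460 L/s = 0.46 m³/s.
Mass balance: 6.32·0.4985 = 0.0385·Cₑ + 0.46·1.08.
Cₑ = (3.151 − 0.4968) / 0.0385 = 68.93 mg/L.

68.9 mg/L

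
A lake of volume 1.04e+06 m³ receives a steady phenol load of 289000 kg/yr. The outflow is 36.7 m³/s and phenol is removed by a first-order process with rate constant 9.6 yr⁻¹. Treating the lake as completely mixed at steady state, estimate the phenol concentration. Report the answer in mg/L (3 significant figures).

Outflow Q = 36.7 m³/s × 3.156e+07 s/yr = 1.158e+09 m³/yr.
Steady-state CSTR mass balance: W = Q·C + k·V·C, so C = W/(Q + kV).
Q + kV = 1.158e+09 + 9.6·1.04e+06 = 1.168e+09 m³/yr.
C = 289000/1.168e+09 = 0.0002474 kg/m³ = 0.2474 mg/L.

0.247 mg/L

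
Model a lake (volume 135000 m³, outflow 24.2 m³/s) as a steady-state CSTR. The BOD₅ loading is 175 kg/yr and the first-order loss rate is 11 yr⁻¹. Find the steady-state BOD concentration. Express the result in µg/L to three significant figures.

Outflow Q = 24.2 m³/s × 3.156e+07 s/yr = 7.637e+08 m³/yr.
Steady-state CSTR mass balance: W = Q·C + k·V·C, so C = W/(Q + kV).
Q + kV = 7.637e+08 + 11·135000 = 7.652e+08 m³/yr.
C = 175/7.652e+08 = 2.287e-07 kg/m³ = 0.0002287 mg/L = 0.2287 µg/L.

0.229 µg/L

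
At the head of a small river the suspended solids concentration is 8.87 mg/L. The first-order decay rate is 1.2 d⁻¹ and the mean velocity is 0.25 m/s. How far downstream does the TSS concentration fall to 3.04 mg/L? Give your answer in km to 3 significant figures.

19.3 km

From C = C₀·e^(−kt), t = ln(C₀/C)/k = ln(8.87/3.04)/1.2 = 1.071/1.2 = 0.8923 d.
Distance = v·t = 0.25 m/s × 7.71e+04 s = 1.927e+04 m = 19.27 km.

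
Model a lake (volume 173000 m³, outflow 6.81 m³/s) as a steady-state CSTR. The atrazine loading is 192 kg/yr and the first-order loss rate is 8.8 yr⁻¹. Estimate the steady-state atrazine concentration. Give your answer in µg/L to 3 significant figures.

0.887 µg/L

Outflow Q = 6.81 m³/s × 3.156e+07 s/yr = 2.149e+08 m³/yr.
Steady-state CSTR mass balance: W = Q·C + k·V·C, so C = W/(Q + kV).
Q + kV = 2.149e+08 + 8.8·173000 = 2.164e+08 m³/yr.
C = 192/2.164e+08 = 8.871e-07 kg/m³ = 0.0008871 mg/L = 0.8871 µg/L.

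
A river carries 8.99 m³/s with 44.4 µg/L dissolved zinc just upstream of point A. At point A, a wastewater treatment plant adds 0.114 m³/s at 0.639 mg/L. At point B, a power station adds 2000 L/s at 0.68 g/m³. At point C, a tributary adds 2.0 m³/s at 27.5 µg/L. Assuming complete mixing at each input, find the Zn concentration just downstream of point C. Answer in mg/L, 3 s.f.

44.4 µg/L = 0.0444 mg/L.
After input A: C = (8.99·0.0444 + 0.114·0.639) / 9.104 = 0.05185 mg/L.
2000 L/s = 2 m³/s.
After input B: C = (9.104·0.05185 + 2·0.68) / 11.1 = 0.165 mg/L.
27.5 µg/L = 0.0275 mg/L.
After input C: C = (11.1·0.165 + 2·0.0275) / 13.1 = 0.144 mg/L.

0.144 mg/L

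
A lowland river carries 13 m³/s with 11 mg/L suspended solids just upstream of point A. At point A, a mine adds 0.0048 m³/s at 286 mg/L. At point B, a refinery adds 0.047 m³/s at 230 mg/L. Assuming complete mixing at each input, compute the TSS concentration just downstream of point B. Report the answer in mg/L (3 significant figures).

11.9 mg/L

After input A: C = (13·11 + 0.0048·286) / 13 = 11.1 mg/L.
After input B: C = (13·11.1 + 0.047·230) / 13.05 = 11.89 mg/L.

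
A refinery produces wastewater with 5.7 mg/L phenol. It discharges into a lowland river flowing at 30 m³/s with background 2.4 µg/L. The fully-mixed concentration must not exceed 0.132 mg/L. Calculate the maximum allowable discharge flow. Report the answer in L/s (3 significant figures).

698 L/s

2.4 µg/L = 0.0024 mg/L.
Mass balance at complete mixing: C_std·(Q_w + Q_r) = Q_w·C_e + Q_r·C_b.
Rearranging, Q_w = Q_r·(C_std − C_b)/(C_e − C_std) = 30·(0.132 − 0.0024) / (5.7 − 0.132) = 0.6983 m³/s.
= 698.3 L/s.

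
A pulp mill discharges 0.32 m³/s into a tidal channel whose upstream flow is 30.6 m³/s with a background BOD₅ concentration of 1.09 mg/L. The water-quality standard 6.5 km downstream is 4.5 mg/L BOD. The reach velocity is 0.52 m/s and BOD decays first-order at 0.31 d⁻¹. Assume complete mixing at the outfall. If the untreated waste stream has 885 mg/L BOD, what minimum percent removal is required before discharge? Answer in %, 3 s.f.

60.4 %

Travel time to the compliance point: t = 6500/0.52 = 1.25e+04 s = 0.1447 d; decay factor exp(−0.31·0.1447) = 0.9561.
So the concentration just after mixing may be at most 4.5/0.9561 = 4.706 mg/L.
Mass balance: 4.706·30.92 = 0.32·Cₑ + 30.6·1.09.
Cₑ = (145.5 − 33.35) / 0.32 = 350.5 mg/L.
Required removal = 1 − 350.5/885 = 60.39 %.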